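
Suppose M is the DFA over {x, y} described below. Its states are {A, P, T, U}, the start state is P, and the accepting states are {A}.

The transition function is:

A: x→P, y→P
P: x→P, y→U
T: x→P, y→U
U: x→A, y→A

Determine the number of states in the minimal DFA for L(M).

3

States {T} cannot be reached from the start state, so discard them.
Start with accepting vs non-accepting: {A} | {P,U}.
Refine {P,U} on symbol x: members go to different blocks, giving {P} and {U}.
Stable partition: {A} | {P} | {U} — 3 equivalence classes.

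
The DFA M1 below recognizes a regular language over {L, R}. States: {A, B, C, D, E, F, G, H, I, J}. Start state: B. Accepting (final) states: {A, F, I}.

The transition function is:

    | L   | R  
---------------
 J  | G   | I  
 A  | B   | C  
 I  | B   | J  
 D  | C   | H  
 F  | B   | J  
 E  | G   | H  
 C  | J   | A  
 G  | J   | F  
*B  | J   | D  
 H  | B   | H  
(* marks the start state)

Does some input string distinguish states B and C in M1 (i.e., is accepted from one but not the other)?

Reachable states from the start: {A,B,C,D,F,G,H,I,J}. Unreachable: {E} — drop them.
Initial partition by acceptance: {A,F,I} | {B,C,D,G,H,J}.
On input R, block {B,C,D,G,H,J} splits into {B,D,H} and {C,G,J}.
Refine {B,D,H} on symbol L: members go to different blocks, giving {B,D} and {H}.
On input R, block {B,D} splits into {B} and {D}.
The partition is now stable with 5 blocks: {A,F,I} | {B} | {C,G,J} | {H} | {D}.
B and C end up in different blocks, so they are distinguishable. For instance, the string 'R' is accepted from only C.

Yes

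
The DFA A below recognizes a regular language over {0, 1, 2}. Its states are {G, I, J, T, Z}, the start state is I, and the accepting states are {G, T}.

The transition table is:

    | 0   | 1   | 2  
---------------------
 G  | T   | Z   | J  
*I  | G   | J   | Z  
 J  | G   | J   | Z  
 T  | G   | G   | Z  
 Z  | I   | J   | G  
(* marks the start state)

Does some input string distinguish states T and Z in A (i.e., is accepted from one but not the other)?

Yes

P0 = {G,T} | {I,J,Z}.
Split {G,T} by δ(·,1) → {G} and {T}.
Refine {I,J,Z} on symbol 0: members go to different blocks, giving {I,J} and {Z}.
No further refinement is possible. Final partition (4 blocks): {G} | {I,J} | {T} | {Z}.
T and Z end up in different blocks, so they are distinguishable. For instance, the string 'ε' is accepted from only T.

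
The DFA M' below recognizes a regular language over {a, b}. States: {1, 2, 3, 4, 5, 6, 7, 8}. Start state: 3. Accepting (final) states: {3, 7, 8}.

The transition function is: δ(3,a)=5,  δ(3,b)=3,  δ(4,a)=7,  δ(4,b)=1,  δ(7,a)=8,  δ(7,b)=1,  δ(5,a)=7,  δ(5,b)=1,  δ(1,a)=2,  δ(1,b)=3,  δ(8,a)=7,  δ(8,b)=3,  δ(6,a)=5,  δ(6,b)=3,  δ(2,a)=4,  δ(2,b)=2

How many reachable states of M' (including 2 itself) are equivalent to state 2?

First remove the unreachable states {6}; 7 states remain.
Start with accepting vs non-accepting: {3,7,8} | {1,2,4,5}.
Refine {3,7,8} on symbol a: members go to different blocks, giving {7,8} and {3}.
Split {7,8} by δ(·,b) → {7} and {8}.
Split {1,2,4,5} by δ(·,a) → {1,2} and {4,5}.
On input a, block {1,2} splits into {1} and {2}.
The partition is now stable with 6 blocks: {7} | {1} | {3} | {8} | {4,5} | {2}.
State 2 belongs to the block {2}, which has 1 states.

1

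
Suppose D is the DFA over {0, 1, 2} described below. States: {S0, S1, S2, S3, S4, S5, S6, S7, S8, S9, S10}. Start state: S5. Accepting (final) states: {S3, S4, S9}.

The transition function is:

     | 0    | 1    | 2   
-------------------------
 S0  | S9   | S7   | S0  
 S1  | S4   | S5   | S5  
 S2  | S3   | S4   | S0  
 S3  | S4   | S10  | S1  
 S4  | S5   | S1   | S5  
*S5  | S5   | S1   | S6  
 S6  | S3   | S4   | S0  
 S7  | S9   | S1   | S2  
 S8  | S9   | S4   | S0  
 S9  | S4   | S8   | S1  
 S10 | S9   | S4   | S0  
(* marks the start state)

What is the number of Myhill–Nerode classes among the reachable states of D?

Initial partition by acceptance: {S3,S4,S9} | {S0,S1,S2,S5,S6,S7,S8,S10}.
Split {S3,S4,S9} by δ(·,0) → {S3,S9} and {S4}.
Split {S0,S1,S2,S5,S6,S7,S8,S10} by δ(·,0) → {S0,S2,S6,S7,S8,S10} and {S1} and {S5}.
Split {S0,S2,S6,S7,S8,S10} by δ(·,1) → {S2,S6,S8,S10} and {S0} and {S7}.
No further refinement is possible. Final partition (7 blocks): {S3,S9} | {S2,S6,S8,S10} | {S4} | {S1} | {S5} | {S0} | {S7}.

7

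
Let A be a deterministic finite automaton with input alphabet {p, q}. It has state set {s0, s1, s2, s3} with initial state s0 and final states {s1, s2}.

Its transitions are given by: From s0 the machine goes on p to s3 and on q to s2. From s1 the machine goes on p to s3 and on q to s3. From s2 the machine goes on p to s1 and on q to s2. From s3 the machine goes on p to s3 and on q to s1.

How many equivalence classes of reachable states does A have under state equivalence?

4

All states are reachable from the start state.
Start with accepting vs non-accepting: {s1,s2} | {s0,s3}.
Refine {s1,s2} on symbol p: members go to different blocks, giving {s1} and {s2}.
Refine {s0,s3} on symbol q: members go to different blocks, giving {s0} and {s3}.
No further refinement is possible. Final partition (4 blocks): {s1} | {s0} | {s2} | {s3}.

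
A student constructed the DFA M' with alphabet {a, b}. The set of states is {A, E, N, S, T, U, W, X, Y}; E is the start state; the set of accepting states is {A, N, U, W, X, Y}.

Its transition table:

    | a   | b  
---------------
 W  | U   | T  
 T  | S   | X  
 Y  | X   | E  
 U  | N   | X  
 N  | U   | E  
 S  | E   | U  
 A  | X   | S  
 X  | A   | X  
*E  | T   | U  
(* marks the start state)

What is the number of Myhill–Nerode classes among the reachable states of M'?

3

States {W,Y} cannot be reached from the start state, so discard them.
P0 = {A,N,U,X} | {E,S,T}.
Split {A,N,U,X} by δ(·,b) → {U,X} and {A,N}.
No further refinement is possible. Final partition (3 blocks): {U,X} | {E,S,T} | {A,N}.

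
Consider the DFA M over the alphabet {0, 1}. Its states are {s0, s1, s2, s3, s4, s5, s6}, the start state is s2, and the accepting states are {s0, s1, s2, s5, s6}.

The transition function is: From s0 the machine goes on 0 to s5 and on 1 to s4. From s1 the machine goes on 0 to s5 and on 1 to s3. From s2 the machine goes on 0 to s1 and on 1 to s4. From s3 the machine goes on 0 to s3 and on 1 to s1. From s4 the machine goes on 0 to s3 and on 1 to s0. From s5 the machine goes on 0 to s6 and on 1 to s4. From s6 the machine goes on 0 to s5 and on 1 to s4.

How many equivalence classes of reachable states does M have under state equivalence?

Start with accepting vs non-accepting: {s0,s1,s2,s5,s6} | {s3,s4}.
No further refinement is possible. Final partition (2 blocks): {s0,s1,s2,s5,s6} | {s3,s4}.

2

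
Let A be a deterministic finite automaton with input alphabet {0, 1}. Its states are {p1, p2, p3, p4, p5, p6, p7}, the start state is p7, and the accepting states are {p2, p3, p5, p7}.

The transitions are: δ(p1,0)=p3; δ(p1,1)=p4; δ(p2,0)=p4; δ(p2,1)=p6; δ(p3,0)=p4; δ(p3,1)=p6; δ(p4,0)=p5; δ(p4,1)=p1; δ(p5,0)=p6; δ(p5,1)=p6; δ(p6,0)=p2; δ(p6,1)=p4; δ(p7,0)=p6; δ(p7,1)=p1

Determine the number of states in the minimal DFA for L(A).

Every state is reachable, so we keep all 7.
P0 = {p2,p3,p5,p7} | {p1,p4,p6}.
The partition is now stable with 2 blocks: {p2,p3,p5,p7} | {p1,p4,p6}.

2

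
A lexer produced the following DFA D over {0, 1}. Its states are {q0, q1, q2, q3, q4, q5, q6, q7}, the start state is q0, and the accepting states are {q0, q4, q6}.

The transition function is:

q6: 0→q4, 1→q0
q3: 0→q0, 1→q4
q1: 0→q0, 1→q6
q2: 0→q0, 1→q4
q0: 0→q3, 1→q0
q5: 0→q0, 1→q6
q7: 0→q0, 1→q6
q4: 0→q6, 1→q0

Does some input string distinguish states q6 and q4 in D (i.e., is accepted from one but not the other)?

No

States {q1,q2,q5,q7} cannot be reached from the start state, so discard them.
Initial partition by acceptance: {q0,q4,q6} | {q3}.
Split {q0,q4,q6} by δ(·,0) → {q4,q6} and {q0}.
The partition is now stable with 3 blocks: {q4,q6} | {q3} | {q0}.
q6 and q4 lie in the same block of the stable partition, so they are equivalent — no string distinguishes them.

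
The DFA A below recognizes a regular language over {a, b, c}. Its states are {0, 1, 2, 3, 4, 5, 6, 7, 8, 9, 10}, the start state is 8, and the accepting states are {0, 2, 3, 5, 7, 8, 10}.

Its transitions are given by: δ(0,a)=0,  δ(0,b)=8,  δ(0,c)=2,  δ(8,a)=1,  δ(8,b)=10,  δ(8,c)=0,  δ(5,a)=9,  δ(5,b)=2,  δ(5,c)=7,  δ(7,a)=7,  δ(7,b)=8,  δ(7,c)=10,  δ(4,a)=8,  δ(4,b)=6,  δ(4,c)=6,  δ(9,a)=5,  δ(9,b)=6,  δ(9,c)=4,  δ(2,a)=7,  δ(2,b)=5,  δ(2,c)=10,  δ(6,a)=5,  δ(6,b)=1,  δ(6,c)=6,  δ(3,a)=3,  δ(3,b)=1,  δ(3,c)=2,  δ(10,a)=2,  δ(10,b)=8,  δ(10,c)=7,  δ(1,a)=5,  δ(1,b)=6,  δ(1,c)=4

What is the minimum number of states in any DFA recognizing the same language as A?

3

First remove the unreachable states {3}; 10 states remain.
Initial partition by acceptance: {0,2,5,7,8,10} | {1,4,6,9}.
Refine {0,2,5,7,8,10} on symbol a: members go to different blocks, giving {0,2,7,10} and {5,8}.
No further refinement is possible. Final partition (3 blocks): {0,2,7,10} | {1,4,6,9} | {5,8}.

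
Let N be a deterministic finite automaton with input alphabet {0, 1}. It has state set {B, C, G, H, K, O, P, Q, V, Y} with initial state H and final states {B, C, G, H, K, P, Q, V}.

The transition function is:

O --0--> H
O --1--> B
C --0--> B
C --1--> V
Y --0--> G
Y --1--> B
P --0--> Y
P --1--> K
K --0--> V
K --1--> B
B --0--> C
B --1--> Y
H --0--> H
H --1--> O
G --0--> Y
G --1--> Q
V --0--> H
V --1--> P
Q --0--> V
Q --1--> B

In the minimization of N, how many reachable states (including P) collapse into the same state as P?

Every state is reachable, so we keep all 10.
Start with accepting vs non-accepting: {B,C,G,H,K,P,Q,V} | {O,Y}.
On input 0, block {B,C,G,H,K,P,Q,V} splits into {B,C,H,K,Q,V} and {G,P}.
Refine {B,C,H,K,Q,V} on symbol 1: members go to different blocks, giving {C,K,Q} and {B,H} and {V}.
On input 0, block {C,K,Q} splits into {K,Q} and {C}.
On input 0, block {O,Y} splits into {Y} and {O}.
Split {B,H} by δ(·,0) → {H} and {B}.
Stable partition: {K,Q} | {Y} | {G,P} | {H} | {V} | {C} | {O} | {B} — 8 equivalence classes.
State P belongs to the block {G,P}, which has 2 states.

2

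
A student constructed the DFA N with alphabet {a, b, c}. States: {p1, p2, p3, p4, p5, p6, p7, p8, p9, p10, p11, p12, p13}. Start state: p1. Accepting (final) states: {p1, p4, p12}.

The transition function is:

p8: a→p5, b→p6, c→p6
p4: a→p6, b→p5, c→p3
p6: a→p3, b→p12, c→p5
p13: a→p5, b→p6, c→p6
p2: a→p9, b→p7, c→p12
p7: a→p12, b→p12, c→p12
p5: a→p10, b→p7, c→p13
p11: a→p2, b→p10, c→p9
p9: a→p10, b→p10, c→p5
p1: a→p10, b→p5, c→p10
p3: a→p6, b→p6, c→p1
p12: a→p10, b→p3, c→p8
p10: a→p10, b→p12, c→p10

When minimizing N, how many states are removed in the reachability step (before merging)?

No path from p1 leads to p2, p4, p9, p11; the other 9 states are all reachable.

4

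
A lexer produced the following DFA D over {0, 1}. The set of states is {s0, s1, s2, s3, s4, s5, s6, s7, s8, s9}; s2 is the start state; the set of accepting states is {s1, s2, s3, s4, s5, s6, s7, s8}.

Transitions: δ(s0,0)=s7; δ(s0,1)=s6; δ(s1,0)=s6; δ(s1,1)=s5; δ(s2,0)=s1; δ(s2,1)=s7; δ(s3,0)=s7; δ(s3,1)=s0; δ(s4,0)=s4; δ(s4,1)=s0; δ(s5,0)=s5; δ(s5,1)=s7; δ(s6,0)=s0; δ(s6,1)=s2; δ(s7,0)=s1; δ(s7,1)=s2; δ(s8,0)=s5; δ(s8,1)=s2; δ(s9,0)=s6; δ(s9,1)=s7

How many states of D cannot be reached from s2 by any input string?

4

No path from s2 leads to s3, s4, s8, s9; the other 6 states are all reachable.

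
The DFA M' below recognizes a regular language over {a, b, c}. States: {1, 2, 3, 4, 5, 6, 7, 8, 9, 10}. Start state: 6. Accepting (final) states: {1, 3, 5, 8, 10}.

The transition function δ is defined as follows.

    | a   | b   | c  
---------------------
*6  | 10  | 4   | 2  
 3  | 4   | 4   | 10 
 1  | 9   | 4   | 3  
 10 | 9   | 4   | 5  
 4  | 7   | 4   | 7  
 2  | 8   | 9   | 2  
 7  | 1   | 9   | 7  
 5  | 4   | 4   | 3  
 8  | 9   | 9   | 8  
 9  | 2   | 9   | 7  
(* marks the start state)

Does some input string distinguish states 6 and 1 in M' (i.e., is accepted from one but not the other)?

Yes

Every state is reachable, so we keep all 10.
Initial partition by acceptance: {1,3,5,8,10} | {2,4,6,7,9}.
Refine {2,4,6,7,9} on symbol a: members go to different blocks, giving {2,6,7} and {4,9}.
Stable partition: {1,3,5,8,10} | {2,6,7} | {4,9} — 3 equivalence classes.
6 and 1 end up in different blocks, so they are distinguishable. For instance, the string 'ε' is accepted from only 1.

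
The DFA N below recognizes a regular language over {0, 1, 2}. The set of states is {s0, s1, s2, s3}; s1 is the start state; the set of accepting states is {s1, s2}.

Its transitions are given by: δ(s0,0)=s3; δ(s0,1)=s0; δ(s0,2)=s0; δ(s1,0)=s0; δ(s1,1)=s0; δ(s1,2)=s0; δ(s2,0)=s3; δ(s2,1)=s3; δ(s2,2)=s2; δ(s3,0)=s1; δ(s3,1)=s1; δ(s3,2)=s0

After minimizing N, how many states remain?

Reachable states from the start: {s0,s1,s3}. Unreachable: {s2} — drop them.
Initial partition by acceptance: {s1} | {s0,s3}.
On input 0, block {s0,s3} splits into {s0} and {s3}.
No further refinement is possible. Final partition (3 blocks): {s1} | {s0} | {s3}.

3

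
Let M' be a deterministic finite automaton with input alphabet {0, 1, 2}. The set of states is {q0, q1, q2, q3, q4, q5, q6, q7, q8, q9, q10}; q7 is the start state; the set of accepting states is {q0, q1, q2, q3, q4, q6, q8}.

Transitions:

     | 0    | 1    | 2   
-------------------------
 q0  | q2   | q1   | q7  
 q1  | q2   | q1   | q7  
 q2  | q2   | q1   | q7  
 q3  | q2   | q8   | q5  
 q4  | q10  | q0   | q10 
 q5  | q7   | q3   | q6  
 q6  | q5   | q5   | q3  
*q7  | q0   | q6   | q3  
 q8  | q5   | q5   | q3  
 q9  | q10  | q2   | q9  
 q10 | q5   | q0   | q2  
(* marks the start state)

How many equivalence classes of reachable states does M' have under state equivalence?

States {q4,q9,q10} cannot be reached from the start state, so discard them.
Start with accepting vs non-accepting: {q0,q1,q2,q3,q6,q8} | {q5,q7}.
On input 0, block {q0,q1,q2,q3,q6,q8} splits into {q0,q1,q2,q3} and {q6,q8}.
Refine {q0,q1,q2,q3} on symbol 1: members go to different blocks, giving {q0,q1,q2} and {q3}.
On input 0, block {q5,q7} splits into {q5} and {q7}.
The partition is now stable with 5 blocks: {q0,q1,q2} | {q5} | {q6,q8} | {q3} | {q7}.

5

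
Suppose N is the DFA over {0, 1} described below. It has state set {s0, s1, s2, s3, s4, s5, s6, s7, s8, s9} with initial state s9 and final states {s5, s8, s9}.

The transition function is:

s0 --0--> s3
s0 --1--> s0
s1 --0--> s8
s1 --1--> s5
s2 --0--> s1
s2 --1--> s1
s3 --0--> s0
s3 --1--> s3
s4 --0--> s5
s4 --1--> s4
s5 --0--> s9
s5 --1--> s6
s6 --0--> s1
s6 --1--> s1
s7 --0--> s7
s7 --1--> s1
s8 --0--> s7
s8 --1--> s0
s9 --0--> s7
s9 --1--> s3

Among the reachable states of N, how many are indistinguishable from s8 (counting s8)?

2

States {s2,s4} cannot be reached from the start state, so discard them.
Start with accepting vs non-accepting: {s5,s8,s9} | {s0,s1,s3,s6,s7}.
Refine {s5,s8,s9} on symbol 0: members go to different blocks, giving {s8,s9} and {s5}.
Refine {s0,s1,s3,s6,s7} on symbol 0: members go to different blocks, giving {s0,s3,s6,s7} and {s1}.
On input 0, block {s0,s3,s6,s7} splits into {s0,s3,s7} and {s6}.
Split {s0,s3,s7} by δ(·,1) → {s0,s3} and {s7}.
The partition is now stable with 6 blocks: {s8,s9} | {s0,s3} | {s5} | {s1} | {s6} | {s7}.
State s8 belongs to the block {s8,s9}, which has 2 states.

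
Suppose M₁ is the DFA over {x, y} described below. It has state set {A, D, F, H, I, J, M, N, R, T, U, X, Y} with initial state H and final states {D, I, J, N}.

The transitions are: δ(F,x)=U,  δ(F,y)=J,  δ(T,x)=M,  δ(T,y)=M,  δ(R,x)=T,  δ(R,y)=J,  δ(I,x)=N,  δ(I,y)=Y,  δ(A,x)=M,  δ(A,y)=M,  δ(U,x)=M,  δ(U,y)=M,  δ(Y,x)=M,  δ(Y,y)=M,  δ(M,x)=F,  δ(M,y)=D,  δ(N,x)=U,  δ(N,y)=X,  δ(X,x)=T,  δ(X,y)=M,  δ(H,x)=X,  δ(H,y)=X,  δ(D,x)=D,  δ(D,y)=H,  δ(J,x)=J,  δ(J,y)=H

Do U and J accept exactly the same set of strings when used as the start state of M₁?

States {A,I,N,R,Y} cannot be reached from the start state, so discard them.
P0 = {D,J} | {F,H,M,T,U,X}.
Refine {F,H,M,T,U,X} on symbol y: members go to different blocks, giving {H,T,U,X} and {F,M}.
On input x, block {H,T,U,X} splits into {T,U} and {H,X}.
On input x, block {F,M} splits into {M} and {F}.
Refine {H,X} on symbol x: members go to different blocks, giving {X} and {H}.
The partition is now stable with 6 blocks: {D,J} | {T,U} | {M} | {X} | {F} | {H}.
U and J end up in different blocks, so they are distinguishable. For instance, the string 'ε' is accepted from only J.

No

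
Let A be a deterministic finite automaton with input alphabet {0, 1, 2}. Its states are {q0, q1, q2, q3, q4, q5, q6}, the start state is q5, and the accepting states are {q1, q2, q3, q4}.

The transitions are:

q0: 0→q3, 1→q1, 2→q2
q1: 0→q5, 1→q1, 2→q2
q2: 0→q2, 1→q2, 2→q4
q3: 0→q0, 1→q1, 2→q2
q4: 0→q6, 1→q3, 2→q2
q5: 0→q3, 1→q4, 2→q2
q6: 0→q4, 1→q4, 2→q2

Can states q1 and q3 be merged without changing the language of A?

All states are reachable from the start state.
Start with accepting vs non-accepting: {q1,q2,q3,q4} | {q0,q5,q6}.
Refine {q1,q2,q3,q4} on symbol 0: members go to different blocks, giving {q1,q3,q4} and {q2}.
No further refinement is possible. Final partition (3 blocks): {q1,q3,q4} | {q0,q5,q6} | {q2}.
q1 and q3 lie in the same block of the stable partition, so they are equivalent — no string distinguishes them.

Yes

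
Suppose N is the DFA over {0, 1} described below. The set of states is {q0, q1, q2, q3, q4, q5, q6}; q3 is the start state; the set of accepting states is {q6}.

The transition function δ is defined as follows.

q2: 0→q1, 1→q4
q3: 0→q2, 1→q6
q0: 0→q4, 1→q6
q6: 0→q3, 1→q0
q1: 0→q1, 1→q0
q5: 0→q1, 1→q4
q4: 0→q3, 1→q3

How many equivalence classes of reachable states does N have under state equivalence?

6

Reachable states from the start: {q0,q1,q2,q3,q4,q6}. Unreachable: {q5} — drop them.
Initial partition by acceptance: {q6} | {q0,q1,q2,q3,q4}.
On input 1, block {q0,q1,q2,q3,q4} splits into {q1,q2,q4} and {q0,q3}.
On input 0, block {q1,q2,q4} splits into {q1,q2} and {q4}.
Refine {q1,q2} on symbol 1: members go to different blocks, giving {q1} and {q2}.
Refine {q0,q3} on symbol 0: members go to different blocks, giving {q0} and {q3}.
Stable partition: {q6} | {q1} | {q0} | {q4} | {q2} | {q3} — 6 equivalence classes.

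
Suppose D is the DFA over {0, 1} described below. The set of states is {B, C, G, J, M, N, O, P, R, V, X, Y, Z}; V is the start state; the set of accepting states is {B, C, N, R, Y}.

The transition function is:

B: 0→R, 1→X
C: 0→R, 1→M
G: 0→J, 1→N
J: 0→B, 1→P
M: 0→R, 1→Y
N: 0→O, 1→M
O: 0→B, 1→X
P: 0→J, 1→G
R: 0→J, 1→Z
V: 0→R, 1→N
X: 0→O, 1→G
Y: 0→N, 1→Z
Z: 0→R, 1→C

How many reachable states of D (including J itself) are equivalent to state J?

2

Every state is reachable, so we keep all 13.
P0 = {B,C,N,R,Y} | {G,J,M,O,P,V,X,Z}.
Split {B,C,N,R,Y} by δ(·,0) → {B,C,Y} and {N,R}.
Refine {G,J,M,O,P,V,X,Z} on symbol 0: members go to different blocks, giving {G,P,X} and {M,V,Z} and {J,O}.
On input 1, block {B,C,Y} splits into {C,Y} and {B}.
Split {G,P,X} by δ(·,1) → {P,X} and {G}.
Split {M,V,Z} by δ(·,1) → {M,Z} and {V}.
No further refinement is possible. Final partition (8 blocks): {C,Y} | {P,X} | {N,R} | {M,Z} | {J,O} | {B} | {G} | {V}.
State J belongs to the block {J,O}, which has 2 states.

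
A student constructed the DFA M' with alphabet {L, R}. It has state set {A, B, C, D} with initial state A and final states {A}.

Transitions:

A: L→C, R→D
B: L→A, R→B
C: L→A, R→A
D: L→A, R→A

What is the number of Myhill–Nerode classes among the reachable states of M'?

First remove the unreachable states {B}; 3 states remain.
P0 = {A} | {C,D}.
The partition is now stable with 2 blocks: {A} | {C,D}.

2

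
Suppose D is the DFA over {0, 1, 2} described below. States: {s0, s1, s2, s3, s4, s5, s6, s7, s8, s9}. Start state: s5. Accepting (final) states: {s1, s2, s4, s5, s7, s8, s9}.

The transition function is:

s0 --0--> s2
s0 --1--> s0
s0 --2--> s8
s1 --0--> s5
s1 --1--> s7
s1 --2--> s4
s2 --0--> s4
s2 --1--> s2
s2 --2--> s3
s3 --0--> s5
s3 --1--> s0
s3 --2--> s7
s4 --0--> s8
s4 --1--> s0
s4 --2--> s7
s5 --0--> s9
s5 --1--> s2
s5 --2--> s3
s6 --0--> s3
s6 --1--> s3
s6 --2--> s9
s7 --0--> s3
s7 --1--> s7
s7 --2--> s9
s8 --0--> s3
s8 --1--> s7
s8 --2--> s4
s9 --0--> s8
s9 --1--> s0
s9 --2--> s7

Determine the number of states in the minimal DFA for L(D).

States {s1,s6} cannot be reached from the start state, so discard them.
Initial partition by acceptance: {s2,s4,s5,s7,s8,s9} | {s0,s3}.
On input 0, block {s2,s4,s5,s7,s8,s9} splits into {s2,s4,s5,s9} and {s7,s8}.
Refine {s2,s4,s5,s9} on symbol 0: members go to different blocks, giving {s2,s5} and {s4,s9}.
The partition is now stable with 4 blocks: {s2,s5} | {s0,s3} | {s7,s8} | {s4,s9}.

4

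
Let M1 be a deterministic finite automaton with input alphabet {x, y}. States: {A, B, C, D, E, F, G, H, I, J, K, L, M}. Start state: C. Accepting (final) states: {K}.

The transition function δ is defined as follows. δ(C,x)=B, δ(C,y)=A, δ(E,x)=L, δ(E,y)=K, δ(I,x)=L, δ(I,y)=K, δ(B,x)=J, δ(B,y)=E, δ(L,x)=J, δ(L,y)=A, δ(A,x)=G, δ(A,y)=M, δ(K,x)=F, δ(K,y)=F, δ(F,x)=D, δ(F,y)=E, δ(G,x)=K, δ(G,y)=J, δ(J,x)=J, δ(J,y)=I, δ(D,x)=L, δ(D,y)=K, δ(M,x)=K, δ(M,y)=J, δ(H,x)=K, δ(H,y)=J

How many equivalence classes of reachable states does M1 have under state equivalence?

States {H} cannot be reached from the start state, so discard them.
Initial partition by acceptance: {K} | {A,B,C,D,E,F,G,I,J,L,M}.
Split {A,B,C,D,E,F,G,I,J,L,M} by δ(·,x) → {A,B,C,D,E,F,I,J,L} and {G,M}.
Refine {A,B,C,D,E,F,I,J,L} on symbol x: members go to different blocks, giving {B,C,D,E,F,I,J,L} and {A}.
Split {B,C,D,E,F,I,J,L} by δ(·,y) → {B,F,J} and {D,E,I} and {C,L}.
Refine {B,F,J} on symbol x: members go to different blocks, giving {B,J} and {F}.
Stable partition: {K} | {B,J} | {G,M} | {A} | {D,E,I} | {C,L} | {F} — 7 equivalence classes.

7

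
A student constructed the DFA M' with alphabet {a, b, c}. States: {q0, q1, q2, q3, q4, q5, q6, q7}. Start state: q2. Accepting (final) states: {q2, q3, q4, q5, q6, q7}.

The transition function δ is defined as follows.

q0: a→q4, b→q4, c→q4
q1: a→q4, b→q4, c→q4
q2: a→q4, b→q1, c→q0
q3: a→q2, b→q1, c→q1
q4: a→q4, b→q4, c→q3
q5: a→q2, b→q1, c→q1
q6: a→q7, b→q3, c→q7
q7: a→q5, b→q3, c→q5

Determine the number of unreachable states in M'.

3

Starting at q2 and following transitions, the reachable set is {q0, q1, q2, q3, q4}. That leaves q5, q6, q7 unreachable — 3 in total.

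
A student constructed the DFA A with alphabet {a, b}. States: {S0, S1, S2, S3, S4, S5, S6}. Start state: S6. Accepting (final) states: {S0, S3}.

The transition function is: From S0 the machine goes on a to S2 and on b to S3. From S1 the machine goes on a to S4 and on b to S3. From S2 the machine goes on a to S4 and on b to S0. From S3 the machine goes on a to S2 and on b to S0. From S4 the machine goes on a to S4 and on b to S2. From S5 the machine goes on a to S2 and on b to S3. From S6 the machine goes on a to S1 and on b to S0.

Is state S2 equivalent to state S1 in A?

Yes

First remove the unreachable states {S5}; 6 states remain.
Initial partition by acceptance: {S0,S3} | {S1,S2,S4,S6}.
On input b, block {S1,S2,S4,S6} splits into {S1,S2,S6} and {S4}.
Split {S1,S2,S6} by δ(·,a) → {S1,S2} and {S6}.
The partition is now stable with 4 blocks: {S0,S3} | {S1,S2} | {S4} | {S6}.
S2 and S1 lie in the same block of the stable partition, so they are equivalent — no string distinguishes them.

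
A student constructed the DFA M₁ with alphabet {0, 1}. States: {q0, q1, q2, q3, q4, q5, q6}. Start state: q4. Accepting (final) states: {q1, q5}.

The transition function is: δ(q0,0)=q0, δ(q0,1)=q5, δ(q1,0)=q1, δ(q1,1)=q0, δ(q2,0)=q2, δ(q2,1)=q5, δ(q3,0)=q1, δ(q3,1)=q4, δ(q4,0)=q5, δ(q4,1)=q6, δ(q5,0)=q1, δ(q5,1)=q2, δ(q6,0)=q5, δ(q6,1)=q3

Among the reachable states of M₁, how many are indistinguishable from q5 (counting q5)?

2

Start with accepting vs non-accepting: {q1,q5} | {q0,q2,q3,q4,q6}.
Refine {q0,q2,q3,q4,q6} on symbol 0: members go to different blocks, giving {q3,q4,q6} and {q0,q2}.
No further refinement is possible. Final partition (3 blocks): {q1,q5} | {q3,q4,q6} | {q0,q2}.
The equivalence class containing q5 is {q1,q5}, of size 2.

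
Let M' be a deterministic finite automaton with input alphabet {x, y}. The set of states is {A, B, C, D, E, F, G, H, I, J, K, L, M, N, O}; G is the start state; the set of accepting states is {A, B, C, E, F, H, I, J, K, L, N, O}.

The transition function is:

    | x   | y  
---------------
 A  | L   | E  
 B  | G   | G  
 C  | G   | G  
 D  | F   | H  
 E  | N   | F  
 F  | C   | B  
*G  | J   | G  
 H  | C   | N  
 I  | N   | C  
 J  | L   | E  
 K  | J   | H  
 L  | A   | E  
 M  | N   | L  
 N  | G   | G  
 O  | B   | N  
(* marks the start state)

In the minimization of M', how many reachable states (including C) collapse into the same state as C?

Reachable states from the start: {A,B,C,E,F,G,J,L,N}. Unreachable: {D,H,I,K,M,O} — drop them.
Start with accepting vs non-accepting: {A,B,C,E,F,J,L,N} | {G}.
On input x, block {A,B,C,E,F,J,L,N} splits into {A,E,F,J,L} and {B,C,N}.
Refine {A,E,F,J,L} on symbol x: members go to different blocks, giving {A,J,L} and {E,F}.
Refine {E,F} on symbol y: members go to different blocks, giving {E} and {F}.
The partition is now stable with 5 blocks: {A,J,L} | {G} | {B,C,N} | {E} | {F}.
The equivalence class containing C is {B,C,N}, of size 3.

3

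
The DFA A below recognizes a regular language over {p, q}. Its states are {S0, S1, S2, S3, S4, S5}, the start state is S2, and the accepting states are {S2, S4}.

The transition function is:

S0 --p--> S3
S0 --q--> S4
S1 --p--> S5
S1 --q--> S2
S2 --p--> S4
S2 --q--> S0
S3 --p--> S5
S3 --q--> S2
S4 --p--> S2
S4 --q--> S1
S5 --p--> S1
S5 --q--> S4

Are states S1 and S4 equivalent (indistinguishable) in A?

Start with accepting vs non-accepting: {S2,S4} | {S0,S1,S3,S5}.
No further refinement is possible. Final partition (2 blocks): {S2,S4} | {S0,S1,S3,S5}.
S1 and S4 end up in different blocks, so they are distinguishable. For instance, the string 'ε' is accepted from only S4.

No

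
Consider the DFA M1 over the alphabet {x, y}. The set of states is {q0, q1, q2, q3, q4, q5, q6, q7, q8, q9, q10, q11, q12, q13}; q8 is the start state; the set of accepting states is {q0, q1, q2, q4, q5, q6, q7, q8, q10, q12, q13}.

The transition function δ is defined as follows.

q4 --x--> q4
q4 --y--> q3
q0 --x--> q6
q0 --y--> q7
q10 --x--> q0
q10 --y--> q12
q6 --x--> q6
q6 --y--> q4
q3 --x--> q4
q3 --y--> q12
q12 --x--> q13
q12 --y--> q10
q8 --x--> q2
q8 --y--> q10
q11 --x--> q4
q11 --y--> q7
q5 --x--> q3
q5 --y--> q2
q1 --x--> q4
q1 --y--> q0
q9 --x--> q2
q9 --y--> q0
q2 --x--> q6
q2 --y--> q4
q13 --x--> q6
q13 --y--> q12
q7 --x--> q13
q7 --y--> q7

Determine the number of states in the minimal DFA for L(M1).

5

States {q1,q5,q9,q11} cannot be reached from the start state, so discard them.
Initial partition by acceptance: {q0,q2,q4,q6,q7,q8,q10,q12,q13} | {q3}.
Split {q0,q2,q4,q6,q7,q8,q10,q12,q13} by δ(·,y) → {q0,q2,q6,q7,q8,q10,q12,q13} and {q4}.
On input y, block {q0,q2,q6,q7,q8,q10,q12,q13} splits into {q0,q7,q8,q10,q12,q13} and {q2,q6}.
Split {q0,q7,q8,q10,q12,q13} by δ(·,x) → {q0,q8,q13} and {q7,q10,q12}.
The partition is now stable with 5 blocks: {q0,q8,q13} | {q3} | {q4} | {q2,q6} | {q7,q10,q12}.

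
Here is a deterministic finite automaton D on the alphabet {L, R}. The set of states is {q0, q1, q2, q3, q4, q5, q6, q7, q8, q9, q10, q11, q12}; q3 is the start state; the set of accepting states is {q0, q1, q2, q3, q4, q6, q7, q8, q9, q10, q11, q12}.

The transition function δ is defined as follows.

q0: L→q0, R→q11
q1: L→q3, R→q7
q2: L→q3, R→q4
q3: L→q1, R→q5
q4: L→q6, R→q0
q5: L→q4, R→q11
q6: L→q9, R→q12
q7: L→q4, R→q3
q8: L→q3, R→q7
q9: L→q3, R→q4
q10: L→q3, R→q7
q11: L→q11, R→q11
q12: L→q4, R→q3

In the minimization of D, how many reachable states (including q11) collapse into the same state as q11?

Reachable states from the start: {q0,q1,q3,q4,q5,q6,q7,q9,q11,q12}. Unreachable: {q2,q8,q10} — drop them.
Initial partition by acceptance: {q0,q1,q3,q4,q6,q7,q9,q11,q12} | {q5}.
On input R, block {q0,q1,q3,q4,q6,q7,q9,q11,q12} splits into {q0,q1,q4,q6,q7,q9,q11,q12} and {q3}.
Split {q0,q1,q4,q6,q7,q9,q11,q12} by δ(·,L) → {q0,q4,q6,q7,q11,q12} and {q1,q9}.
Split {q0,q4,q6,q7,q11,q12} by δ(·,L) → {q0,q4,q7,q11,q12} and {q6}.
Split {q0,q4,q7,q11,q12} by δ(·,L) → {q0,q7,q11,q12} and {q4}.
Split {q0,q7,q11,q12} by δ(·,L) → {q0,q11} and {q7,q12}.
Split {q1,q9} by δ(·,R) → {q1} and {q9}.
Stable partition: {q0,q11} | {q5} | {q3} | {q1} | {q6} | {q4} | {q7,q12} | {q9} — 8 equivalence classes.
The equivalence class containing q11 is {q0,q11}, of size 2.

2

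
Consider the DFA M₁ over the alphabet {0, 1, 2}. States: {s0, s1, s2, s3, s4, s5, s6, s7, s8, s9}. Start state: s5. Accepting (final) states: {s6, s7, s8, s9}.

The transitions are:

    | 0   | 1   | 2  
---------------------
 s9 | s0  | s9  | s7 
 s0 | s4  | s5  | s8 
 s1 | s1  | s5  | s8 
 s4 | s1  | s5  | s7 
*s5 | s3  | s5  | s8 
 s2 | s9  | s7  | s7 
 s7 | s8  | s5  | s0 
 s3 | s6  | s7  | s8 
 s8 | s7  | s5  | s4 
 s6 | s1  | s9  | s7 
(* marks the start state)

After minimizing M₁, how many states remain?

First remove the unreachable states {s2}; 9 states remain.
Start with accepting vs non-accepting: {s6,s7,s8,s9} | {s0,s1,s3,s4,s5}.
Split {s6,s7,s8,s9} by δ(·,0) → {s6,s9} and {s7,s8}.
Split {s0,s1,s3,s4,s5} by δ(·,0) → {s0,s1,s4,s5} and {s3}.
Split {s0,s1,s4,s5} by δ(·,0) → {s0,s1,s4} and {s5}.
Stable partition: {s6,s9} | {s0,s1,s4} | {s7,s8} | {s3} | {s5} — 5 equivalence classes.

5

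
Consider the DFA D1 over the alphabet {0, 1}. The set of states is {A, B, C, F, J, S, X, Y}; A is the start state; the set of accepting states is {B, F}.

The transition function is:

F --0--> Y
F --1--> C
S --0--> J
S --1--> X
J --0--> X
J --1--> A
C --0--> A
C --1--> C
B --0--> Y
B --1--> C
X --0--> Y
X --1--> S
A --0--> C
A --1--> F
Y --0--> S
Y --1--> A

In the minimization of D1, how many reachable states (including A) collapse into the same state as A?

Reachable states from the start: {A,C,F,J,S,X,Y}. Unreachable: {B} — drop them.
Start with accepting vs non-accepting: {F} | {A,C,J,S,X,Y}.
Split {A,C,J,S,X,Y} by δ(·,1) → {C,J,S,X,Y} and {A}.
On input 0, block {C,J,S,X,Y} splits into {J,S,X,Y} and {C}.
Split {J,S,X,Y} by δ(·,1) → {J,Y} and {S,X}.
No further refinement is possible. Final partition (5 blocks): {F} | {J,Y} | {A} | {C} | {S,X}.
State A belongs to the block {A}, which has 1 states.

1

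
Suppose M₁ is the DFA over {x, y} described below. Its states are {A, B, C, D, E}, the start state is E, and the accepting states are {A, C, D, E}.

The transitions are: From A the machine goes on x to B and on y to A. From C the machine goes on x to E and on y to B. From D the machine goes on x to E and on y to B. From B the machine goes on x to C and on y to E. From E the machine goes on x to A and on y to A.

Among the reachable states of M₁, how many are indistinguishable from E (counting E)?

First remove the unreachable states {D}; 4 states remain.
Start with accepting vs non-accepting: {A,C,E} | {B}.
On input x, block {A,C,E} splits into {C,E} and {A}.
Split {C,E} by δ(·,x) → {C} and {E}.
No further refinement is possible. Final partition (4 blocks): {C} | {B} | {A} | {E}.
The equivalence class containing E is {E}, of size 1.

1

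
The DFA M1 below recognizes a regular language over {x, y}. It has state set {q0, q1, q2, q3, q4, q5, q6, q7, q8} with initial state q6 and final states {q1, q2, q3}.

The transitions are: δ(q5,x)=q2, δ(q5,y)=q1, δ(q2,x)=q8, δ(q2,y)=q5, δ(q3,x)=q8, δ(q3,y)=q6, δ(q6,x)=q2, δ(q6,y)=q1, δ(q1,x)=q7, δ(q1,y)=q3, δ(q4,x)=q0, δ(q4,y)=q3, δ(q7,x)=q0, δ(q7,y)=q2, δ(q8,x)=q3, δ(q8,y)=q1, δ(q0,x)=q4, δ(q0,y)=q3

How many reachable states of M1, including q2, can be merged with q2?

2

P0 = {q1,q2,q3} | {q0,q4,q5,q6,q7,q8}.
Refine {q1,q2,q3} on symbol y: members go to different blocks, giving {q2,q3} and {q1}.
Split {q0,q4,q5,q6,q7,q8} by δ(·,x) → {q0,q4,q7} and {q5,q6,q8}.
No further refinement is possible. Final partition (4 blocks): {q2,q3} | {q0,q4,q7} | {q1} | {q5,q6,q8}.
State q2 belongs to the block {q2,q3}, which has 2 states.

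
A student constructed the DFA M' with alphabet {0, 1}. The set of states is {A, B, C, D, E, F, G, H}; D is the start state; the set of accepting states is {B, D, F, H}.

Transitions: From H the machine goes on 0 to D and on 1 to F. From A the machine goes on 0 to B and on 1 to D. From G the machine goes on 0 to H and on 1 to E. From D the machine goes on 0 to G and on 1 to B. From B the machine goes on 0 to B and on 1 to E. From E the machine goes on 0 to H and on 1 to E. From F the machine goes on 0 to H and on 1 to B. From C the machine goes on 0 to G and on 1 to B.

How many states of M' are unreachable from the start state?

2

BFS from D reaches {B, D, E, F, G, H}; the 2 state(s) A, C are never visited.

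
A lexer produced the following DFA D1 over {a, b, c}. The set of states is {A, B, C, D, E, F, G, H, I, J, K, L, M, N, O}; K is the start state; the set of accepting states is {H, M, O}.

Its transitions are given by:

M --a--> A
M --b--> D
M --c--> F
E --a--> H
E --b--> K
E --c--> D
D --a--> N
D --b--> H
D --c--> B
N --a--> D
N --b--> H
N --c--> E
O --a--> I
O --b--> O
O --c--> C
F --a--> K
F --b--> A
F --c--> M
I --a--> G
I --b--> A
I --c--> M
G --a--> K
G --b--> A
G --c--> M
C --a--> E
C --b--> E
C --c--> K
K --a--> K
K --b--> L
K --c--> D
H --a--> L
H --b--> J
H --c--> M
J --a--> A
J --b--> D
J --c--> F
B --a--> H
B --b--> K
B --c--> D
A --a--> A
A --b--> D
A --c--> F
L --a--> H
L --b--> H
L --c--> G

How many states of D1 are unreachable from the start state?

Starting at K and following transitions, the reachable set is {A, B, D, E, F, G, H, J, K, L, M, N}. That leaves C, I, O unreachable — 3 in total.

3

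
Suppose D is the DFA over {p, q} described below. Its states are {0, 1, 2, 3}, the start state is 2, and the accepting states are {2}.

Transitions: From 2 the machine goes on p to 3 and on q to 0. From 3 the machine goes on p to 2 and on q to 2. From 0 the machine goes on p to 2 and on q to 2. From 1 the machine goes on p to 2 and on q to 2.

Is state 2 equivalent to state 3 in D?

No

Reachable states from the start: {0,2,3}. Unreachable: {1} — drop them.
Initial partition by acceptance: {2} | {0,3}.
The partition is now stable with 2 blocks: {2} | {0,3}.
2 and 3 end up in different blocks, so they are distinguishable. For instance, the string 'ε' is accepted from only 2.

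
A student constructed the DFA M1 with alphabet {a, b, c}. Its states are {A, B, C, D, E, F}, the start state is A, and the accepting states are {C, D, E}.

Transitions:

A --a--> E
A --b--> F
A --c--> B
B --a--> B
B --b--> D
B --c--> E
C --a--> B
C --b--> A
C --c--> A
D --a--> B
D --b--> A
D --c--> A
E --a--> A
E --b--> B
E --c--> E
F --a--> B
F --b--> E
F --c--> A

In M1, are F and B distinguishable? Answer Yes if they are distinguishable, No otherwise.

Yes

Reachable states from the start: {A,B,D,E,F}. Unreachable: {C} — drop them.
Start with accepting vs non-accepting: {D,E} | {A,B,F}.
On input c, block {D,E} splits into {D} and {E}.
Split {A,B,F} by δ(·,a) → {B,F} and {A}.
Refine {B,F} on symbol b: members go to different blocks, giving {B} and {F}.
No further refinement is possible. Final partition (5 blocks): {D} | {B} | {E} | {A} | {F}.
F and B end up in different blocks, so they are distinguishable. For instance, the string 'c' is accepted from only B.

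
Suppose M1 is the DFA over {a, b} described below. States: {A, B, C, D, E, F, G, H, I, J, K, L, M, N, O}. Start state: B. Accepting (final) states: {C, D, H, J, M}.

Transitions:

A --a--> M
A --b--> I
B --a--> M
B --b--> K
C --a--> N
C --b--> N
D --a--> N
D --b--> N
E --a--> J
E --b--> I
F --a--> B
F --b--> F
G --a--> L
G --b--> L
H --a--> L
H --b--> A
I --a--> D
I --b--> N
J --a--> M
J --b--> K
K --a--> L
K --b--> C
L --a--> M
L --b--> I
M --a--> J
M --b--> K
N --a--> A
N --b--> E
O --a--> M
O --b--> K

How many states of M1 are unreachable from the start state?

4

No path from B leads to F, G, H, O; the other 11 states are all reachable.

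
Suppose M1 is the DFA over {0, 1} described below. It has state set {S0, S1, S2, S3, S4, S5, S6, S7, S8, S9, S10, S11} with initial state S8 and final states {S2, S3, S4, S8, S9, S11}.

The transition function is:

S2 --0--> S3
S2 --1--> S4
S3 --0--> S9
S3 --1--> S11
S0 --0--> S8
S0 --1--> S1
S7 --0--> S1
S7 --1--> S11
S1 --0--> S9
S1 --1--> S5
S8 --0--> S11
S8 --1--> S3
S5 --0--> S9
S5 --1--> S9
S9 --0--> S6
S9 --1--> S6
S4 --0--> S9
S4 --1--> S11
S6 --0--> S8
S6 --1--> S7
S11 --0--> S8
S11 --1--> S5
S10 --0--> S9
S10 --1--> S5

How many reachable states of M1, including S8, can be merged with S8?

First remove the unreachable states {S0,S2,S4,S10}; 8 states remain.
P0 = {S3,S8,S9,S11} | {S1,S5,S6,S7}.
Split {S3,S8,S9,S11} by δ(·,0) → {S3,S8,S11} and {S9}.
Refine {S3,S8,S11} on symbol 0: members go to different blocks, giving {S8,S11} and {S3}.
On input 1, block {S8,S11} splits into {S8} and {S11}.
Refine {S1,S5,S6,S7} on symbol 0: members go to different blocks, giving {S1,S5} and {S6} and {S7}.
On input 1, block {S1,S5} splits into {S1} and {S5}.
The partition is now stable with 8 blocks: {S8} | {S1} | {S9} | {S3} | {S11} | {S6} | {S7} | {S5}.
State S8 belongs to the block {S8}, which has 1 states.

1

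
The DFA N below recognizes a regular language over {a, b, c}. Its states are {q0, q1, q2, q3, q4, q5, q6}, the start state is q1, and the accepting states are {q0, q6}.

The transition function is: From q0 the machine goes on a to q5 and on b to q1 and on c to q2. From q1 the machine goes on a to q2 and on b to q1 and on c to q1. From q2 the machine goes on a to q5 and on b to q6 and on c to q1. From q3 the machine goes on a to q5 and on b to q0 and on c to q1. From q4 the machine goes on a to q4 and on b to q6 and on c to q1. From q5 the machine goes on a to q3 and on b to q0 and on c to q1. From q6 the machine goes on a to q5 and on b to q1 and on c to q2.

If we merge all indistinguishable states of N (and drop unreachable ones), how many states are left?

Reachable states from the start: {q0,q1,q2,q3,q5,q6}. Unreachable: {q4} — drop them.
Start with accepting vs non-accepting: {q0,q6} | {q1,q2,q3,q5}.
Split {q1,q2,q3,q5} by δ(·,b) → {q2,q3,q5} and {q1}.
No further refinement is possible. Final partition (3 blocks): {q0,q6} | {q2,q3,q5} | {q1}.

3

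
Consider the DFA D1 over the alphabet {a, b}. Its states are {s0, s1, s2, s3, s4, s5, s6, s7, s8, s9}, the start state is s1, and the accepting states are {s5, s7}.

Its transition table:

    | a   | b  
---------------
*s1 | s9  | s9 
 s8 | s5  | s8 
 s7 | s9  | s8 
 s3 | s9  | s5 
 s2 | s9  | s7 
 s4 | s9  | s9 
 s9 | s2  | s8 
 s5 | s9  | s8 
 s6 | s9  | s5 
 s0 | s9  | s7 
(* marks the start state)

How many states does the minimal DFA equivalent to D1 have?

5

First remove the unreachable states {s0,s3,s4,s6}; 6 states remain.
P0 = {s5,s7} | {s1,s2,s8,s9}.
Refine {s1,s2,s8,s9} on symbol a: members go to different blocks, giving {s1,s2,s9} and {s8}.
On input b, block {s1,s2,s9} splits into {s1} and {s2} and {s9}.
The partition is now stable with 5 blocks: {s5,s7} | {s1} | {s8} | {s2} | {s9}.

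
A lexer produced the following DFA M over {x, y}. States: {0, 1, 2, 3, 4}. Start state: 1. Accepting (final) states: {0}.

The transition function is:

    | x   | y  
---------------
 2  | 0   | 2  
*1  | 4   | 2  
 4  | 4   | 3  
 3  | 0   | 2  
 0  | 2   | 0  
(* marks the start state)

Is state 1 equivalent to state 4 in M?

Yes

All states are reachable from the start state.
Start with accepting vs non-accepting: {0} | {1,2,3,4}.
Split {1,2,3,4} by δ(·,x) → {1,4} and {2,3}.
No further refinement is possible. Final partition (3 blocks): {0} | {1,4} | {2,3}.
1 and 4 lie in the same block of the stable partition, so they are equivalent — no string distinguishes them.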